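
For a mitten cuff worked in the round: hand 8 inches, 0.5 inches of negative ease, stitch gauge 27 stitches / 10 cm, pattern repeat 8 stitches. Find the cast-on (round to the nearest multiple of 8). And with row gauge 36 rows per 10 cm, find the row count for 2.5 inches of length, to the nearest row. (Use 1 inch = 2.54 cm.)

Finished = 8 − 0.5 = 7.5 inches.
7.5 inches × 2.54 = 19.05 cm.
27/10 = 2.7 sts per cm; 19.05 × 2.7 = 51.44 sts.
Nearest multiple of 8 → 48.
2.5 inches = 6.35 cm; × 3.6 = 22.86 → 23 rows.

Cast on 48 stitches; work 23 rows.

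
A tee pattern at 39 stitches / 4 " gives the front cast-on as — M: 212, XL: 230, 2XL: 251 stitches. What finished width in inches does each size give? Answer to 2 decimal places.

39/4 = 9.75 sts per in.
M: 212 / 9.75 = 21.744 → 21.74 in.
XL: 230 / 9.75 = 23.590 → 23.59 in.
2XL: 251 / 9.75 = 25.744 → 25.74 in.

M 21.74 inches; XL 23.59 inches; 2XL 25.74 inches.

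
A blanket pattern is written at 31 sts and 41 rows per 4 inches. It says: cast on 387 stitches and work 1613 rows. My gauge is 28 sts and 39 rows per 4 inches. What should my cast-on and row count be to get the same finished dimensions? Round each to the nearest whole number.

Cast on 350 stitches; work 1534 rows.

Stitches: 387 × 28/31 = 349.55 → 350.
Rows: 1613 × 39/41 = 1534.32 → 1534.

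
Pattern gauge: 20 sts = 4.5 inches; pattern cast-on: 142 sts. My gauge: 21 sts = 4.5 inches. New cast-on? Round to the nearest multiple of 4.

148 stitches.

Scale factor = 21 / 20 = 1.050.
142 × 21 / 20 = 149.10 sts.
→ 148 sts.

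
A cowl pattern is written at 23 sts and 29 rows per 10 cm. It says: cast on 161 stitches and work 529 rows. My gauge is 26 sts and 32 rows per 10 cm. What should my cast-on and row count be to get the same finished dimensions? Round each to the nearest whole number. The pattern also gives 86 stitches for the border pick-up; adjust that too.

Cast on 182 stitches; work 584 rows; border pick-up 97 stitches.

Stitches: 161 × 26/23 = 182.00 → 182.
Rows: 529 × 32/29 = 583.72 → 584.
border pick-up: 86 × 26/23 = 97.22 → 97.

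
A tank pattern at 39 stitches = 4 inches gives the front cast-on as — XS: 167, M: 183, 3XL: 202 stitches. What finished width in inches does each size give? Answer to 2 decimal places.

XS 17.13 inches; M 18.77 inches; 3XL 20.72 inches.

39/4 = 9.75 sts per in.
XS: 167 / 9.75 = 17.128 → 17.13 in.
M: 183 / 9.75 = 18.769 → 18.77 in.
3XL: 202 / 9.75 = 20.718 → 20.72 in.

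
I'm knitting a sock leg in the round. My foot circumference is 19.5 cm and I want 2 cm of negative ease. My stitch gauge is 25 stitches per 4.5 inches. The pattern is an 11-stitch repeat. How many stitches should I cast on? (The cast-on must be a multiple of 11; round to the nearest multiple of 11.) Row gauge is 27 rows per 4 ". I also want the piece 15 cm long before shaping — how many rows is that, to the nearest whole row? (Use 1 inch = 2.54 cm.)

Finished = 19.5 − 2 = 17.5 cm.
17.5 cm × 1/2.54 = 6.89 inches.
25/4.5 = 5.556 sts per in; 6.89 × 5.556 = 38.28 sts.
Nearest multiple of 11 → 33.
15 cm = 5.91 inches; × 6.75 = 39.86 → 40 rows.

Cast on 33 stitches; work 40 rows.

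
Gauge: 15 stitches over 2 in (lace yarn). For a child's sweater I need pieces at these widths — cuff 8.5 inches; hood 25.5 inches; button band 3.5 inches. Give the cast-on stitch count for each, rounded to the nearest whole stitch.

Rate = 15/2 = 7.5 sts per in.
cuff: 8.5 × 7.5 = 63.75 → 64.
hood: 25.5 × 7.5 = 191.25 → 191.
button band: 3.5 × 7.5 = 26.25 → 26.

cuff 64; hood 191; button band 26.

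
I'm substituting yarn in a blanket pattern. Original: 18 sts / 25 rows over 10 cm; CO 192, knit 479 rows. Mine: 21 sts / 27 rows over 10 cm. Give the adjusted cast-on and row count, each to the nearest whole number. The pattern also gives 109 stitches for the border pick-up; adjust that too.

Cast on 224 stitches; work 517 rows; border pick-up 127 stitches.

Stitches: 192 × 21/18 = 224.00 → 224.
Rows: 479 × 27/25 = 517.32 → 517.
border pick-up: 109 × 21/18 = 127.17 → 127.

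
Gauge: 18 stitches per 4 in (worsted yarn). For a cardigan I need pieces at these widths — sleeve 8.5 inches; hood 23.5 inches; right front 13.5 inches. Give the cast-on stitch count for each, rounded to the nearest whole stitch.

Rate = 18/4 = 4.5 sts per in.
sleeve: 8.5 × 4.5 = 38.25 → 38.
hood: 23.5 × 4.5 = 105.75 → 106.
right front: 13.5 × 4.5 = 60.75 → 61.

sleeve 38; hood 106; right front 61.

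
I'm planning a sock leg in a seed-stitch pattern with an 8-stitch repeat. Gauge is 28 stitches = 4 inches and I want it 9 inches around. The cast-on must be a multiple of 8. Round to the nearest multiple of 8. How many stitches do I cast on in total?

28 / 4 = 7 sts per inch.
9 × 7 = 63.00 sts.
Nearest multiple of 8: 64.

64 stitches.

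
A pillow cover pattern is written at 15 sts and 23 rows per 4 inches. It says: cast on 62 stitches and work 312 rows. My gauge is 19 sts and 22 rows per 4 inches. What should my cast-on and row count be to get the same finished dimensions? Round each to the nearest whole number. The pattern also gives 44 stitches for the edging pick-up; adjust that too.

Cast on 79 stitches; work 298 rows; edging pick-up 56 stitches.

Stitches: 62 × 19/15 = 78.53 → 79.
Rows: 312 × 22/23 = 298.43 → 298.
edging pick-up: 44 × 19/15 = 55.73 → 56.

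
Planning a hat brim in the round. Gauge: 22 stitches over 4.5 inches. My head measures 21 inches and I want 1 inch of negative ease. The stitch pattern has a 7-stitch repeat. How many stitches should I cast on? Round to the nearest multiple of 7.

Finished = 21 − 1 = 20 inches.
22 / 4.5 = 4.889 sts/in.
20 × 4.889 = 97.78 sts.
Nearest multiple of 7: 98.

CO 98 sts.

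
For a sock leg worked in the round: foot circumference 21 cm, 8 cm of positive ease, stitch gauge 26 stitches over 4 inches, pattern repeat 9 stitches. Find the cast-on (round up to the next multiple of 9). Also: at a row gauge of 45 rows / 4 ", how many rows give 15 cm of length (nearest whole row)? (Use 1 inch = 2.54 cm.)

Cast on 81 stitches; work 66 rows.

Finished = 21 + 8 = 29 cm.
29 cm × 1/2.54 = 11.42 inches.
26/4 = 6.5 sts per in; 11.42 × 6.5 = 74.21 sts.
Next multiple of 9 → 81.
15 cm = 5.91 inches; × 11.25 = 66.44 → 66 rows.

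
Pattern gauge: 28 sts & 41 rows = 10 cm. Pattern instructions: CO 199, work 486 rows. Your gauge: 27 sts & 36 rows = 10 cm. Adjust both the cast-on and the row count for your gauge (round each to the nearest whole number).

Cast on 192 stitches; work 427 rows.

Stitches: 199 × 27/28 = 191.89 → 192.
Rows: 486 × 36/41 = 426.73 → 427.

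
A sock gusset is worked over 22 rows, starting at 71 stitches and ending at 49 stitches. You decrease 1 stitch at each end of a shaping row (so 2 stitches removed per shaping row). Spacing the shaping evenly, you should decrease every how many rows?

Stitches to remove: |49 − 71| = 22.
Shaping rows needed: 22 / 2 = 11.
22 rows / 11 = every 2 rows.

Decrease every 2nd row.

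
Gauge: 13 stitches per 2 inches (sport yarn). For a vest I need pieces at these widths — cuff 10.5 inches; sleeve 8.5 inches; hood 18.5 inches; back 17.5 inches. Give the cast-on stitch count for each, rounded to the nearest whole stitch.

cuff 68; sleeve 55; hood 120; back 114.

Rate = 13/2 = 6.5 sts per in.
cuff: 10.5 × 6.5 = 68.25 → 68.
sleeve: 8.5 × 6.5 = 55.25 → 55.
hood: 18.5 × 6.5 = 120.25 → 120.
back: 17.5 × 6.5 = 113.75 → 114.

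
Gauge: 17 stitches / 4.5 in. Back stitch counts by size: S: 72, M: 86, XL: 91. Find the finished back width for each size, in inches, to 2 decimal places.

17/4.5 = 3.778 sts per in.
S: 72 / 3.778 = 19.059 → 19.06 in.
M: 86 / 3.778 = 22.765 → 22.76 in.
XL: 91 / 3.778 = 24.088 → 24.09 in.

S 19.06 inches; M 22.76 inches; XL 24.09 inches.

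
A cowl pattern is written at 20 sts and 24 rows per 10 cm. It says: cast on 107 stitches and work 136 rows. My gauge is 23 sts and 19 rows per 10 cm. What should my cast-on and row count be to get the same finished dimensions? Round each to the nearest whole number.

Stitches: 107 × 23/20 = 123.05 → 123.
Rows: 136 × 19/24 = 107.67 → 108.

Cast on 123 stitches; work 108 rows.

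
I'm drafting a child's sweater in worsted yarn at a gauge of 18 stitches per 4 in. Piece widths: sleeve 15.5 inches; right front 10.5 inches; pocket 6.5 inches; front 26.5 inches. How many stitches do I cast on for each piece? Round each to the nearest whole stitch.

sleeve 70; right front 47; pocket 29; front 119.

Rate = 18/4 = 4.5 sts per in.
sleeve: 15.5 × 4.5 = 69.75 → 70.
right front: 10.5 × 4.5 = 47.25 → 47.
pocket: 6.5 × 4.5 = 29.25 → 29.
front: 26.5 × 4.5 = 119.25 → 119.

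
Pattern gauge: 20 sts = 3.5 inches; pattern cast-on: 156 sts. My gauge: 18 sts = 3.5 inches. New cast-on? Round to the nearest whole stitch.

140 stitches.

Scale factor = 18 / 20 = 0.900.
156 × 18 / 20 = 140.40 sts.
→ 140 sts.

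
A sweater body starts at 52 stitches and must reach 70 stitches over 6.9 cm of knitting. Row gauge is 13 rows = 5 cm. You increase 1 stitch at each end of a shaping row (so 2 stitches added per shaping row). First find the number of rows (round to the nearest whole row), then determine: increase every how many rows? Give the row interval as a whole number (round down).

Rows = 6.9 × 2.6 = 17.9 → 18 rows.
Stitches to add: 18 → 9 shaping rows (at 2 st each).
18 / 9 = 2.00 → every 2 rows.

Increase every 2nd row.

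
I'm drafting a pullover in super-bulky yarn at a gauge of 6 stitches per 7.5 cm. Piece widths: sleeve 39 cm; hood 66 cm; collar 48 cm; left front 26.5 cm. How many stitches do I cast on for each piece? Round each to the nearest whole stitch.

sleeve 31; hood 53; collar 38; left front 21.

Rate = 6/7.5 = 0.8 sts per cm.
sleeve: 39 × 0.8 = 31.20 → 31.
hood: 66 × 0.8 = 52.80 → 53.
collar: 48 × 0.8 = 38.40 → 38.
left front: 26.5 × 0.8 = 21.20 → 21.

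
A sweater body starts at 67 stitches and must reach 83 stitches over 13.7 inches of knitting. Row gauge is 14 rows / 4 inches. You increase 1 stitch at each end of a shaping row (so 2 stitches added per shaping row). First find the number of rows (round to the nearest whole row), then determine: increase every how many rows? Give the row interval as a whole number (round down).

Increase every 6th row.

Rows = 13.7 × 3.5 = 47.9 → 48 rows.
Stitches to add: 16 → 8 shaping rows (at 2 st each).
48 / 8 = 6.00 → every 6 rows.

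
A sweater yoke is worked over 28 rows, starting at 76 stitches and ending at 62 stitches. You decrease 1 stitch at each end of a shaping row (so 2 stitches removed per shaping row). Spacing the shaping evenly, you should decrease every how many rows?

Stitches to remove: |62 − 76| = 14.
Shaping rows needed: 14 / 2 = 7.
28 rows / 7 = every 4 rows.

Decrease every 4th row.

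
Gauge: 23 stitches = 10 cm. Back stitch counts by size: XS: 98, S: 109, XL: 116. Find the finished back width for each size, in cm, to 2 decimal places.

23/10 = 2.3 sts per cm.
XS: 98 / 2.3 = 42.609 → 42.61 cm.
S: 109 / 2.3 = 47.391 → 47.39 cm.
XL: 116 / 2.3 = 50.435 → 50.43 cm.

XS 42.61 cm; S 47.39 cm; XL 50.43 cm.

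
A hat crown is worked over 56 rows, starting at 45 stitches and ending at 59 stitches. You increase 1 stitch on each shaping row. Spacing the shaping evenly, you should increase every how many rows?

Increase every 4th row.

Stitches to add: |59 − 45| = 14.
Shaping rows needed: 14 / 1 = 14.
56 rows / 14 = every 4 rows.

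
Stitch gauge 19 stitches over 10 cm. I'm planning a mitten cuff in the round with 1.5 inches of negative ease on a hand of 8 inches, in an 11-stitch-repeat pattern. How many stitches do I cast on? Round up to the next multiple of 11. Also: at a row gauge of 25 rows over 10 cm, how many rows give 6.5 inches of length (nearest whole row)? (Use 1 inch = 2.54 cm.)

Cast on 33 stitches; work 41 rows.

Finished = 8 − 1.5 = 6.5 inches.
6.5 inches × 2.54 = 16.51 cm.
19/10 = 1.9 sts per cm; 16.51 × 1.9 = 31.37 sts.
Next multiple of 11 → 33.
6.5 inches = 16.51 cm; × 2.5 = 41.27 → 41 rows.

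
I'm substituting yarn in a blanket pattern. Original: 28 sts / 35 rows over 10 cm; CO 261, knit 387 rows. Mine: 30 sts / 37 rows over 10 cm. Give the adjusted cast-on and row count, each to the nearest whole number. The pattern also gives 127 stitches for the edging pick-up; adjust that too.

Stitches: 261 × 30/28 = 279.64 → 280.
Rows: 387 × 37/35 = 409.11 → 409.
edging pick-up: 127 × 30/28 = 136.07 → 136.

Cast on 280 stitches; work 409 rows; edging pick-up 136 stitches.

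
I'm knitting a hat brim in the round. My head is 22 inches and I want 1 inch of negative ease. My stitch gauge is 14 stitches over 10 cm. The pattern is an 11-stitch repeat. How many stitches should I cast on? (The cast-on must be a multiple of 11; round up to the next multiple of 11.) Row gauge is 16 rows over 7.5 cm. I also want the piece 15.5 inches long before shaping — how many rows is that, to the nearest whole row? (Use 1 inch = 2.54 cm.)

Cast on 77 stitches; work 84 rows.

Finished = 22 − 1 = 21 inches.
21 inches × 2.54 = 53.34 cm.
14/10 = 1.4 sts per cm; 53.34 × 1.4 = 74.68 sts.
Next multiple of 11 → 77.
15.5 inches = 39.37 cm; × 2.133 = 83.99 → 84 rows.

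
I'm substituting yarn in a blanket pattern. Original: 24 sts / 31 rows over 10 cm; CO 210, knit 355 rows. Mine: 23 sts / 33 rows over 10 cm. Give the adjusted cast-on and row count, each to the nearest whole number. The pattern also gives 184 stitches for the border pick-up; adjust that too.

Cast on 201 stitches; work 378 rows; border pick-up 176 stitches.

Stitches: 210 × 23/24 = 201.25 → 201.
Rows: 355 × 33/31 = 377.90 → 378.
border pick-up: 184 × 23/24 = 176.33 → 176.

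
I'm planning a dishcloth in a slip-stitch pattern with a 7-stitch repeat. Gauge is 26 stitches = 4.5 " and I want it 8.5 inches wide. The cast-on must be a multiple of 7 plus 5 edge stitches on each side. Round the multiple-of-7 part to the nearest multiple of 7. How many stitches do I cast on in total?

26 / 4.5 = 5.778 sts per inch.
8.5 × 5.778 = 49.11 sts.
Less 10 edge sts → 39.11 for the repeat.
Nearest multiple of 7: 42.
Add back 10 edge sts → 52.

Cast on 52 stitches.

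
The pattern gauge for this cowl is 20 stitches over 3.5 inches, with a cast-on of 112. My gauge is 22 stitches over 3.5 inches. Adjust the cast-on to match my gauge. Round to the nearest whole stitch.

CO 123 sts.

Scale factor = 22 / 20 = 1.100.
112 × 22 / 20 = 123.20 sts.
→ 123 sts.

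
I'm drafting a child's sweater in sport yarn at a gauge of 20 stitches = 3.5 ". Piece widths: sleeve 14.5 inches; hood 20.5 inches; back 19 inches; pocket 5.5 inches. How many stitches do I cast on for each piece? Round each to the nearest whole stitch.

sleeve 83; hood 117; back 109; pocket 31.

Rate = 20/3.5 = 5.714 sts per in.
sleeve: 14.5 × 5.714 = 82.86 → 83.
hood: 20.5 × 5.714 = 117.14 → 117.
back: 19 × 5.714 = 108.57 → 109.
pocket: 5.5 × 5.714 = 31.43 → 31.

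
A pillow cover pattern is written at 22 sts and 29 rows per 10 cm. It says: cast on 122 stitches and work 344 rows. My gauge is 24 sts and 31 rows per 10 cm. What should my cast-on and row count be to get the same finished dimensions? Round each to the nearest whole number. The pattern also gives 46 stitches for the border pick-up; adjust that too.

Cast on 133 stitches; work 368 rows; border pick-up 50 stitches.

Stitches: 122 × 24/22 = 133.09 → 133.
Rows: 344 × 31/29 = 367.72 → 368.
border pick-up: 46 × 24/22 = 50.18 → 50.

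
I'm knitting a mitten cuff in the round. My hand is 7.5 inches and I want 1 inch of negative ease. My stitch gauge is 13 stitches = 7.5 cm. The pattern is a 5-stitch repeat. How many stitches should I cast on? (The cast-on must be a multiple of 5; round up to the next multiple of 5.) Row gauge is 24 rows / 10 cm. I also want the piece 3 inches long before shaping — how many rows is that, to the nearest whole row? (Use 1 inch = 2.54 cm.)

Finished = 7.5 − 1 = 6.5 inches.
6.5 inches × 2.54 = 16.51 cm.
13/7.5 = 1.733 sts per cm; 16.51 × 1.733 = 28.62 sts.
Next multiple of 5 → 30.
3 inches = 7.62 cm; × 2.4 = 18.29 → 18 rows.

Cast on 30 stitches; work 18 rows.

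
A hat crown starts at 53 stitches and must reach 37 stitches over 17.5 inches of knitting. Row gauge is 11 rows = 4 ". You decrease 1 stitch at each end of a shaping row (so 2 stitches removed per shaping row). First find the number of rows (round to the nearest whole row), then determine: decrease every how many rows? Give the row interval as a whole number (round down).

Decrease every 6th row.

Rows = 17.5 × 2.75 = 48.1 → 48 rows.
Stitches to remove: 16 → 8 shaping rows (at 2 st each).
48 / 8 = 6.00 → every 6 rows.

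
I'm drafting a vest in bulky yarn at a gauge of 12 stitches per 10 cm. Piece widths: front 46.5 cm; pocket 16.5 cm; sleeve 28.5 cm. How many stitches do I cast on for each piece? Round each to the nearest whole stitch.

Rate = 12/10 = 1.2 sts per cm.
front: 46.5 × 1.2 = 55.80 → 56.
pocket: 16.5 × 1.2 = 19.80 → 20.
sleeve: 28.5 × 1.2 = 34.20 → 34.

front 56; pocket 20; sleeve 34.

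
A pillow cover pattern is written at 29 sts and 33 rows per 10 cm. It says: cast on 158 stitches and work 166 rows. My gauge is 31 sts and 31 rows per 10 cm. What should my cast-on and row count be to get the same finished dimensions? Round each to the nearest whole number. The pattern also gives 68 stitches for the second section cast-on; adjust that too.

Stitches: 158 × 31/29 = 168.90 → 169.
Rows: 166 × 31/33 = 155.94 → 156.
second section cast-on: 68 × 31/29 = 72.69 → 73.

Cast on 169 stitches; work 156 rows; second section cast-on 73 stitches.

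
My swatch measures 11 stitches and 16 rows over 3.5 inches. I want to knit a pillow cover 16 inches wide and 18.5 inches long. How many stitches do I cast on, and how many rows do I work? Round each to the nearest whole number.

Cast on 50 stitches and work 85 rows.

Stitch gauge = 11/3.5 = 3.143 sts/in; 16 × 3.143 = 50.29 → 50 sts.
Row gauge = 16/3.5 = 4.571 rows/in; 18.5 × 4.571 = 84.57 → 85 rows.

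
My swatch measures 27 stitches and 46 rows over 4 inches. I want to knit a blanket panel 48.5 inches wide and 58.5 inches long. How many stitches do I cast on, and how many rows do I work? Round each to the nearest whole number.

Stitch gauge = 27/4 = 6.75 sts/in; 48.5 × 6.75 = 327.38 → 327 sts.
Row gauge = 46/4 = 11.5 rows/in; 58.5 × 11.5 = 672.75 → 673 rows.

Cast on 327 stitches and work 673 rows.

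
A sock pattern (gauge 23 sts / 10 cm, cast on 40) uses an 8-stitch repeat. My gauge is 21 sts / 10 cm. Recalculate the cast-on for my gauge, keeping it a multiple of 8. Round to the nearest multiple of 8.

40 × 21 / 23 = 36.52.
Nearest multiple of 8: 40.

Cast on 40 stitches.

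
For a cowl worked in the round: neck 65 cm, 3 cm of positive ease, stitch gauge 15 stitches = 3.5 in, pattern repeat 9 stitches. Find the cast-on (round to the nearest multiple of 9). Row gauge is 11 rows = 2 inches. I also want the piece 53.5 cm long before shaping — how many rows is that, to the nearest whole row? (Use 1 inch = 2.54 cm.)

Finished = 65 + 3 = 68 cm.
68 cm × 1/2.54 = 26.77 inches.
15/3.5 = 4.286 sts per in; 26.77 × 4.286 = 114.74 sts.
Nearest multiple of 9 → 117.
53.5 cm = 21.06 inches; × 5.5 = 115.85 → 116 rows.

Cast on 117 stitches; work 116 rows.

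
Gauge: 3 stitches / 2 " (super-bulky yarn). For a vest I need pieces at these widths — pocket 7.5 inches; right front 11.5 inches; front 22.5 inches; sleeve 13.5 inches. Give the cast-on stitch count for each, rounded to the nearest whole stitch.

Rate = 3/2 = 1.5 sts per in.
pocket: 7.5 × 1.5 = 11.25 → 11.
right front: 11.5 × 1.5 = 17.25 → 17.
front: 22.5 × 1.5 = 33.75 → 34.
sleeve: 13.5 × 1.5 = 20.25 → 20.

pocket 11; right front 17; front 34; sleeve 20.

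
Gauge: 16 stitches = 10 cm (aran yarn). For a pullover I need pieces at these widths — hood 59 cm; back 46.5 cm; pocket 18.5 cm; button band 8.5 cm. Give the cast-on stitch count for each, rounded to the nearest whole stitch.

Rate = 16/10 = 1.6 sts per cm.
hood: 59 × 1.6 = 94.40 → 94.
back: 46.5 × 1.6 = 74.40 → 74.
pocket: 18.5 × 1.6 = 29.60 → 30.
button band: 8.5 × 1.6 = 13.60 → 14.

hood 94; back 74; pocket 30; button band 14.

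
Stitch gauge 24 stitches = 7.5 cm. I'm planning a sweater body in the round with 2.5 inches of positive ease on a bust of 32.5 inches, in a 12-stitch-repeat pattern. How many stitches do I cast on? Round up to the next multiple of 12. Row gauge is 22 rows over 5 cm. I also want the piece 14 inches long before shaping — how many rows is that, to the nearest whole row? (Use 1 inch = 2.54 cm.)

Cast on 288 stitches; work 156 rows.

Finished = 32.5 + 2.5 = 35 inches.
35 inches × 2.54 = 88.90 cm.
24/7.5 = 3.2 sts per cm; 88.90 × 3.2 = 284.48 sts.
Next multiple of 12 → 288.
14 inches = 35.56 cm; × 4.4 = 156.46 → 156 rows.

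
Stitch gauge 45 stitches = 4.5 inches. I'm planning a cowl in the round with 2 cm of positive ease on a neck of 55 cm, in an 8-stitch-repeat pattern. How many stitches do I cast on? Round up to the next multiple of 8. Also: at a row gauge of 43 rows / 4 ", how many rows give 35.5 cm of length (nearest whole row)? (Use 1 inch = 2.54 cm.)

Finished = 55 + 2 = 57 cm.
57 cm × 1/2.54 = 22.44 inches.
45/4.5 = 10 sts per in; 22.44 × 10 = 224.41 sts.
Next multiple of 8 → 232.
35.5 cm = 13.98 inches; × 10.75 = 150.25 → 150 rows.

Cast on 232 stitches; work 150 rows.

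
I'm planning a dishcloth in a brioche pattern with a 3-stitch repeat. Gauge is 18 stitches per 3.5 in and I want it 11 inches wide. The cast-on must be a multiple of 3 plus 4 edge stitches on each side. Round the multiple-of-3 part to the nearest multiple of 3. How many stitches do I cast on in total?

56 stitches.

18 / 3.5 = 5.143 sts per inch.
11 × 5.143 = 56.57 sts.
Less 8 edge sts → 48.57 for the repeat.
Nearest multiple of 3: 48.
Add back 8 edge sts → 56.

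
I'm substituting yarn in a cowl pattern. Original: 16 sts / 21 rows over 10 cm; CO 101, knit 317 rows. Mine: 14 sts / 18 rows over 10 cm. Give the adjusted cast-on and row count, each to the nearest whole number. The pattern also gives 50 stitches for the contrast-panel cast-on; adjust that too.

Cast on 88 stitches; work 272 rows; contrast-panel cast-on 44 stitches.

Stitches: 101 × 14/16 = 88.38 → 88.
Rows: 317 × 18/21 = 271.71 → 272.
contrast-panel cast-on: 50 × 14/16 = 43.75 → 44.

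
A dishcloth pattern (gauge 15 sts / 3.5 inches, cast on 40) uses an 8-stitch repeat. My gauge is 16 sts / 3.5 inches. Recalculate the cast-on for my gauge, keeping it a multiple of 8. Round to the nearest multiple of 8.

40 × 16 / 15 = 42.67.
Nearest multiple of 8: 40.

40 stitches.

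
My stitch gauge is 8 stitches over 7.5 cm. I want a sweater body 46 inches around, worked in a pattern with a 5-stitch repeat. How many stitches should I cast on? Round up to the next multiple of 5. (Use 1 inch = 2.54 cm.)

46 in = 46 × 2.54 = 116.84 cm.
8 / 7.5 = 1.067 sts/cm.
116.84 × 1.067 = 124.63 sts.
→ 125.

Cast on 125 stitches.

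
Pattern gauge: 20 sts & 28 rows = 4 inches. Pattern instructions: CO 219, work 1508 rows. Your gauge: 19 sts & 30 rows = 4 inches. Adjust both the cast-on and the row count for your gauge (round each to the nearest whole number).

Cast on 208 stitches; work 1616 rows.

Stitches: 219 × 19/20 = 208.05 → 208.
Rows: 1508 × 30/28 = 1615.71 → 1616.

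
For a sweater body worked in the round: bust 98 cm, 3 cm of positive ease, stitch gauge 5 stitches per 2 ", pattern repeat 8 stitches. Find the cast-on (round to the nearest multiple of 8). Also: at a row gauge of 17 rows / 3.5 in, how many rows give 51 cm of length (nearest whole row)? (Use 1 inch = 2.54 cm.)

Finished = 98 + 3 = 101 cm.
101 cm × 1/2.54 = 39.76 inches.
5/2 = 2.5 sts per in; 39.76 × 2.5 = 99.41 sts.
Nearest multiple of 8 → 96.
51 cm = 20.08 inches; × 4.857 = 97.53 → 98 rows.

Cast on 96 stitches; work 98 rows.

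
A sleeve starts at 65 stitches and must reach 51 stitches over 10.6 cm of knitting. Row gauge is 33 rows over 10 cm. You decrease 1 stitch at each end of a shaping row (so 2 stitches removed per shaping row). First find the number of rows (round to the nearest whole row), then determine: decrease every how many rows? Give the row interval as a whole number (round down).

Decrease every 5th row.

Rows = 10.6 × 3.3 = 35.0 → 35 rows.
Stitches to remove: 14 → 7 shaping rows (at 2 st each).
35 / 7 = 5.00 → every 5 rows.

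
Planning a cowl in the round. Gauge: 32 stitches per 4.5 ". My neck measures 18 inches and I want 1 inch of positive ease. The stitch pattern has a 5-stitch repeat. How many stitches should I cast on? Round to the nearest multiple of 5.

Finished = 18 + 1 = 19 inches.
32 / 4.5 = 7.111 sts/in.
19 × 7.111 = 135.11 sts.
Nearest multiple of 5: 135.

Cast on 135 stitches.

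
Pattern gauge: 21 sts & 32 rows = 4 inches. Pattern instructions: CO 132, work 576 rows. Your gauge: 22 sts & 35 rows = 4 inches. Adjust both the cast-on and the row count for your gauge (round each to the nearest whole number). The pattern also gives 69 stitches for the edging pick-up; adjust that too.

Cast on 138 stitches; work 630 rows; edging pick-up 72 stitches.

Stitches: 132 × 22/21 = 138.29 → 138.
Rows: 576 × 35/32 = 630.00 → 630.
edging pick-up: 69 × 22/21 = 72.29 → 72.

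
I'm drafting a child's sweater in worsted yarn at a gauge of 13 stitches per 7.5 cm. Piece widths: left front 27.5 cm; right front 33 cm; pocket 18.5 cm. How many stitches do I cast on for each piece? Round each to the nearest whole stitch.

left front 48; right front 57; pocket 32.

Rate = 13/7.5 = 1.733 sts per cm.
left front: 27.5 × 1.733 = 47.67 → 48.
right front: 33 × 1.733 = 57.20 → 57.
pocket: 18.5 × 1.733 = 32.07 → 32.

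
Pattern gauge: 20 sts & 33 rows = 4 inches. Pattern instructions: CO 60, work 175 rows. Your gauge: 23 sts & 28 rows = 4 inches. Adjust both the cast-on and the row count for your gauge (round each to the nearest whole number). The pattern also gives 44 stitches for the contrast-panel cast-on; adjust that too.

Cast on 69 stitches; work 148 rows; contrast-panel cast-on 51 stitches.

Stitches: 60 × 23/20 = 69.00 → 69.
Rows: 175 × 28/33 = 148.48 → 148.
contrast-panel cast-on: 44 × 23/20 = 50.60 → 51.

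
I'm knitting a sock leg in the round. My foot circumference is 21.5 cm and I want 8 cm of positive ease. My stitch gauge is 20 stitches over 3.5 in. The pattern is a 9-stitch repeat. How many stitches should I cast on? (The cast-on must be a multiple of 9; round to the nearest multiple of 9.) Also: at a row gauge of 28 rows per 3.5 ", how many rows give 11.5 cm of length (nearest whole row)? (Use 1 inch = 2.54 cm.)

Cast on 63 stitches; work 36 rows.

Finished = 21.5 + 8 = 29.5 cm.
29.5 cm × 1/2.54 = 11.61 inches.
20/3.5 = 5.714 sts per in; 11.61 × 5.714 = 66.37 sts.
Nearest multiple of 9 → 63.
11.5 cm = 4.53 inches; × 8 = 36.22 → 36 rows.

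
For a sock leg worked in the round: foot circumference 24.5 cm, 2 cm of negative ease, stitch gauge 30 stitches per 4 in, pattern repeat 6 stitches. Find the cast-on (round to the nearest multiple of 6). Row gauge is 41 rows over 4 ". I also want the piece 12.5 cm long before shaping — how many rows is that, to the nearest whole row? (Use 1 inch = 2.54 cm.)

Finished = 24.5 − 2 = 22.5 cm.
22.5 cm × 1/2.54 = 8.86 inches.
30/4 = 7.5 sts per in; 8.86 × 7.5 = 66.44 sts.
Nearest multiple of 6 → 66.
12.5 cm = 4.92 inches; × 10.25 = 50.44 → 50 rows.

Cast on 66 stitches; work 50 rows.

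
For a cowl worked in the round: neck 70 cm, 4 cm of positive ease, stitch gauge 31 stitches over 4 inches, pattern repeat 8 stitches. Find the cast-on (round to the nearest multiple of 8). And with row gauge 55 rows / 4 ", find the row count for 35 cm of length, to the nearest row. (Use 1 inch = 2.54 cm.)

Cast on 224 stitches; work 189 rows.

Finished = 70 + 4 = 74 cm.
74 cm × 1/2.54 = 29.13 inches.
31/4 = 7.75 sts per in; 29.13 × 7.75 = 225.79 sts.
Nearest multiple of 8 → 224.
35 cm = 13.78 inches; × 13.75 = 189.47 → 189 rows.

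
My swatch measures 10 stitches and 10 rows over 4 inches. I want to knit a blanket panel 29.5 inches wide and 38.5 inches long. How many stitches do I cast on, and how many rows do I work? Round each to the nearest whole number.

Cast on 74 stitches and work 96 rows.

Stitch gauge = 10/4 = 2.5 sts/in; 29.5 × 2.5 = 73.75 → 74 sts.
Row gauge = 10/4 = 2.5 rows/in; 38.5 × 2.5 = 96.25 → 96 rows.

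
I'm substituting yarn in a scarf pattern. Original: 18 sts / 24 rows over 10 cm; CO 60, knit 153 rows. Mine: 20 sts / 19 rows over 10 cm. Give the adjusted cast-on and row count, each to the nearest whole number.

Stitches: 60 × 20/18 = 66.67 → 67.
Rows: 153 × 19/24 = 121.12 → 121.

Cast on 67 stitches; work 121 rows.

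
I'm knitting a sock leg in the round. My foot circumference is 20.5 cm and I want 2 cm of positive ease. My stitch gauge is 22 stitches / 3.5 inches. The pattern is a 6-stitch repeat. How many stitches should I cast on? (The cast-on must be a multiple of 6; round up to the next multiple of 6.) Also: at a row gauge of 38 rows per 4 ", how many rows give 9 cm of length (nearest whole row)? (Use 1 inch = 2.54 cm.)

Cast on 60 stitches; work 34 rows.

Finished = 20.5 + 2 = 22.5 cm.
22.5 cm × 1/2.54 = 8.86 inches.
22/3.5 = 6.286 sts per in; 8.86 × 6.286 = 55.68 sts.
Next multiple of 6 → 60.
9 cm = 3.54 inches; × 9.5 = 33.66 → 34 rows.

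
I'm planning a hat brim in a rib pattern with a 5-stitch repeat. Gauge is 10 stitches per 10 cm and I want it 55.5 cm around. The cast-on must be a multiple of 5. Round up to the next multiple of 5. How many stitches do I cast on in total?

Cast on 60 stitches.

10 / 10 = 1 sts per cm.
55.5 × 1 = 55.50 sts.
Next multiple of 5: 60.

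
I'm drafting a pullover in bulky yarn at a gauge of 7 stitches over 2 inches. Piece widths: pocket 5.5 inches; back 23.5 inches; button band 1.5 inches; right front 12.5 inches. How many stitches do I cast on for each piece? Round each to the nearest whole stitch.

pocket 19; back 82; button band 5; right front 44.

Rate = 7/2 = 3.5 sts per in.
pocket: 5.5 × 3.5 = 19.25 → 19.
back: 23.5 × 3.5 = 82.25 → 82.
button band: 1.5 × 3.5 = 5.25 → 5.
right front: 12.5 × 3.5 = 43.75 → 44.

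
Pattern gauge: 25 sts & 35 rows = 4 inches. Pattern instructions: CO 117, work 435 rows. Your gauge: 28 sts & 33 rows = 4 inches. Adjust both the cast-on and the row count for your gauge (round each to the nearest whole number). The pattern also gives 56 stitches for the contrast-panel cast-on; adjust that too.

Cast on 131 stitches; work 410 rows; contrast-panel cast-on 63 stitches.

Stitches: 117 × 28/25 = 131.04 → 131.
Rows: 435 × 33/35 = 410.14 → 410.
contrast-panel cast-on: 56 × 28/25 = 62.72 → 63.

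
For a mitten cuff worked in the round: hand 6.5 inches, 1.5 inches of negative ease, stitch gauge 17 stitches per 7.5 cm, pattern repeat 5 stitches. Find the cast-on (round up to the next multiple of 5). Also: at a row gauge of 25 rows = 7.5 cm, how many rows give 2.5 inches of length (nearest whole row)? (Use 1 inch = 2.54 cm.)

Cast on 30 stitches; work 21 rows.

Finished = 6.5 − 1.5 = 5 inches.
5 inches × 2.54 = 12.70 cm.
17/7.5 = 2.267 sts per cm; 12.70 × 2.267 = 28.79 sts.
Next multiple of 5 → 30.
2.5 inches = 6.35 cm; × 3.333 = 21.17 → 21 rows.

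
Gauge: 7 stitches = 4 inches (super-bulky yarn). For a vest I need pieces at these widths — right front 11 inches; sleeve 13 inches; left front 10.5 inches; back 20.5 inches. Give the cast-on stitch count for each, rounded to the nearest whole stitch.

Rate = 7/4 = 1.75 sts per in.
right front: 11 × 1.75 = 19.25 → 19.
sleeve: 13 × 1.75 = 22.75 → 23.
left front: 10.5 × 1.75 = 18.38 → 18.
back: 20.5 × 1.75 = 35.88 → 36.

right front 19; sleeve 23; left front 18; back 36.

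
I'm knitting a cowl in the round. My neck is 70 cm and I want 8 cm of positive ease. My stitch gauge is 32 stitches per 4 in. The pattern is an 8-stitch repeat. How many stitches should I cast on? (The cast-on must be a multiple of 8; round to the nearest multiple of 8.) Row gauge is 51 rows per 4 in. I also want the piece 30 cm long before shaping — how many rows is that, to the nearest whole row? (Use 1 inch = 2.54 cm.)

Finished = 70 + 8 = 78 cm.
78 cm × 1/2.54 = 30.71 inches.
32/4 = 8 sts per in; 30.71 × 8 = 245.67 sts.
Nearest multiple of 8 → 248.
30 cm = 11.81 inches; × 12.75 = 150.59 → 151 rows.

Cast on 248 stitches; work 151 rows.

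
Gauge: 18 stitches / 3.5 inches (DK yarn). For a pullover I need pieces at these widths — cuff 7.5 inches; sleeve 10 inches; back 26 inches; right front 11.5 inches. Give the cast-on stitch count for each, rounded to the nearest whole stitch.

cuff 39; sleeve 51; back 134; right front 59.

Rate = 18/3.5 = 5.143 sts per in.
cuff: 7.5 × 5.143 = 38.57 → 39.
sleeve: 10 × 5.143 = 51.43 → 51.
back: 26 × 5.143 = 133.71 → 134.
right front: 11.5 × 5.143 = 59.14 → 59.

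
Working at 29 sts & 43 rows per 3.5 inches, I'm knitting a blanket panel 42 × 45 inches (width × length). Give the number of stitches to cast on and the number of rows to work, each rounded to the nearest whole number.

Cast on 348 stitches and work 553 rows.

Stitch gauge = 29/3.5 = 8.286 sts/in; 42 × 8.286 = 348.00 → 348 sts.
Row gauge = 43/3.5 = 12.286 rows/in; 45 × 12.286 = 552.86 → 553 rows.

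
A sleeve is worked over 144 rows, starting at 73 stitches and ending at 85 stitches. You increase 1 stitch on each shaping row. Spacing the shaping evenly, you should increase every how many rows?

Increase every 12th row.

Stitches to add: |85 − 73| = 12.
Shaping rows needed: 12 / 1 = 12.
144 rows / 12 = every 12 rows.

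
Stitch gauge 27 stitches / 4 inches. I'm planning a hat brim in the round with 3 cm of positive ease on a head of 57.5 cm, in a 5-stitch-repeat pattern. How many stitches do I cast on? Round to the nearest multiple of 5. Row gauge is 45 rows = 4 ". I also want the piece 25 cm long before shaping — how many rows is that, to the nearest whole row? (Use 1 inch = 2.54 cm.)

Cast on 160 stitches; work 111 rows.

Finished = 57.5 + 3 = 60.5 cm.
60.5 cm × 1/2.54 = 23.82 inches.
27/4 = 6.75 sts per in; 23.82 × 6.75 = 160.78 sts.
Nearest multiple of 5 → 160.
25 cm = 9.84 inches; × 11.25 = 110.73 → 111 rows.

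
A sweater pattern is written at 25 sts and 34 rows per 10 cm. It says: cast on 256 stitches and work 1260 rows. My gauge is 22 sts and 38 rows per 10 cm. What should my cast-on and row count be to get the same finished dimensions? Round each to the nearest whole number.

Cast on 225 stitches; work 1408 rows.

Stitches: 256 × 22/25 = 225.28 → 225.
Rows: 1260 × 38/34 = 1408.24 → 1408.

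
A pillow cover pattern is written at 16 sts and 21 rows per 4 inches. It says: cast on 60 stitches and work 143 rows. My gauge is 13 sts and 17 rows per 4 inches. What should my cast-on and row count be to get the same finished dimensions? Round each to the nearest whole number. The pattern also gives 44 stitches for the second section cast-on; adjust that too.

Stitches: 60 × 13/16 = 48.75 → 49.
Rows: 143 × 17/21 = 115.76 → 116.
second section cast-on: 44 × 13/16 = 35.75 → 36.

Cast on 49 stitches; work 116 rows; second section cast-on 36 stitches.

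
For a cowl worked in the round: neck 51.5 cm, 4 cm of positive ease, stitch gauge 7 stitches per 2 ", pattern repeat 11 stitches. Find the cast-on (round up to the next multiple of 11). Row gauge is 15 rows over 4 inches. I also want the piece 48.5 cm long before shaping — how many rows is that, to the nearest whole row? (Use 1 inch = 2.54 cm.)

Cast on 77 stitches; work 72 rows.

Finished = 51.5 + 4 = 55.5 cm.
55.5 cm × 1/2.54 = 21.85 inches.
7/2 = 3.5 sts per in; 21.85 × 3.5 = 76.48 sts.
Next multiple of 11 → 77.
48.5 cm = 19.09 inches; × 3.75 = 71.60 → 72 rows.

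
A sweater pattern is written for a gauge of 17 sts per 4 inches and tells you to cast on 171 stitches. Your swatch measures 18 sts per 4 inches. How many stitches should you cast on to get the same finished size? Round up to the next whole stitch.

182 stitches.

Scale factor = 18 / 17 = 1.059.
171 × 18 / 17 = 181.06 sts.
→ 182 sts.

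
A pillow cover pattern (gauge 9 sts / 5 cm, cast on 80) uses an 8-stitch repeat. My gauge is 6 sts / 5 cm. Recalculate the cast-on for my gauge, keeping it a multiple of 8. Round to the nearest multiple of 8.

Cast on 56 stitches.

80 × 6 / 9 = 53.33.
Nearest multiple of 8: 56.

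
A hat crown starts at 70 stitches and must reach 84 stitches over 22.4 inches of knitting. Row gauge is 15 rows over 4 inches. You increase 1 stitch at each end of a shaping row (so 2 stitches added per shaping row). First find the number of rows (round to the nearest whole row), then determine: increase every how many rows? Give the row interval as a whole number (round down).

Increase every 12th row.

Rows = 22.4 × 3.75 = 84.0 → 84 rows.
Stitches to add: 14 → 7 shaping rows (at 2 st each).
84 / 7 = 12.00 → every 12 rows.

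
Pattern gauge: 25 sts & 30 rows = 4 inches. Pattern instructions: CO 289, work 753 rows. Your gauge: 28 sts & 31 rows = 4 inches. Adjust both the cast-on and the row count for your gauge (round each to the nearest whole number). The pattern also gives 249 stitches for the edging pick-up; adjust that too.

Cast on 324 stitches; work 778 rows; edging pick-up 279 stitches.

Stitches: 289 × 28/25 = 323.68 → 324.
Rows: 753 × 31/30 = 778.10 → 778.
edging pick-up: 249 × 28/25 = 278.88 → 279.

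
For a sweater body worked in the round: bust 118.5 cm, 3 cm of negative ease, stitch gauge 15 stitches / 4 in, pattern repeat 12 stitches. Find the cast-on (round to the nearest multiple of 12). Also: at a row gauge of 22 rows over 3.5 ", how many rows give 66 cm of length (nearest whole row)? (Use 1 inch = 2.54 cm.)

Cast on 168 stitches; work 163 rows.

Finished = 118.5 − 3 = 115.5 cm.
115.5 cm × 1/2.54 = 45.47 inches.
15/4 = 3.75 sts per in; 45.47 × 3.75 = 170.52 sts.
Nearest multiple of 12 → 168.
66 cm = 25.98 inches; × 6.286 = 163.33 → 163 rows.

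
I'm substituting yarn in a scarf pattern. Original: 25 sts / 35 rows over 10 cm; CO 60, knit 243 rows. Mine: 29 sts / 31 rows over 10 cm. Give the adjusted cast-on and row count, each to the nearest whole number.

Cast on 70 stitches; work 215 rows.

Stitches: 60 × 29/25 = 69.60 → 70.
Rows: 243 × 31/35 = 215.23 → 215.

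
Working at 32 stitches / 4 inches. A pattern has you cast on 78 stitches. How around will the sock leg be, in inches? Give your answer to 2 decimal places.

9.75 inches.

32 stitches / 4 inch = 8 stitches per inch.
78 / 8 = 9.750 inches.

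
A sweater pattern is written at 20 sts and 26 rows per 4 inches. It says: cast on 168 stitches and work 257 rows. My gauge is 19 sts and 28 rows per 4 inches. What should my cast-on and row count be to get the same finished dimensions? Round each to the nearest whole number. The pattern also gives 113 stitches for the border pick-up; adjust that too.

Cast on 160 stitches; work 277 rows; border pick-up 107 stitches.

Stitches: 168 × 19/20 = 159.60 → 160.
Rows: 257 × 28/26 = 276.77 → 277.
border pick-up: 113 × 19/20 = 107.35 → 107.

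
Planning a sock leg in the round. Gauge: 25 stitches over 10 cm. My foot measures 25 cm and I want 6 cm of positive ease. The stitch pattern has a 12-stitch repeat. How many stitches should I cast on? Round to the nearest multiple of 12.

Finished = 25 + 6 = 31 cm.
25 / 10 = 2.5 sts/cm.
31 × 2.5 = 77.50 sts.
Nearest multiple of 12: 72.

CO 72 sts.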